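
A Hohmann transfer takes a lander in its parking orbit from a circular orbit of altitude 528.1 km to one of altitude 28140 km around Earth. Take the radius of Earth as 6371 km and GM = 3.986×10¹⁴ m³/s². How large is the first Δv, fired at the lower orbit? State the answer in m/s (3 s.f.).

Δv ≈ 2210 m/s

r₁ = 6371 + 528.1 = 6899.1 km = 6.8991×10⁶ m.
r₂ = 6371 + 28140 = 34511 km = 3.4511×10⁷ m.
Transfer ellipse a_t = (r₁ + r₂)/2 = 2.071×10⁷ m.
At r₁: circular v_c1 = √(μ/r₁) = 7601 m/s; transfer-perigee v_p = √[μ(2/r₁ − 1/a_t)] = 9813 m/s.
Δv₁ = v_p − v_c1 = 2212 m/s.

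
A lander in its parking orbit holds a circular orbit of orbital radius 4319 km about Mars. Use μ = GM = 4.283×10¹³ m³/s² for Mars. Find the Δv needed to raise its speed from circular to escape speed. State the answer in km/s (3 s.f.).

r = 4319 km = 4.319×10⁶ m.
Circular speed v_c = √(μ/r) = 3149 m/s.
Escape speed v_esc = √(2μ/r) = √2 × v_c = 4453 m/s.
Δv = v_esc − v_c = 1304 m/s = 1.304 km/s.

Δv ≈ 1.30 km/s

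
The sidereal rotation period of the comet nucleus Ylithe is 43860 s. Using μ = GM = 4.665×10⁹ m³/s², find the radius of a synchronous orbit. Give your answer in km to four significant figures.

A synchronous orbit has period T, so by Kepler's third law a = (μT²/4π²)^(1/3).
μT²/4π² = 4.665×10⁹ × (4.386×10⁴)² / 39.48 = 2.273×10¹⁷ m³.
a = 6.103×10⁵ m = 610.30 km.

r_sync ≈ 610.3 km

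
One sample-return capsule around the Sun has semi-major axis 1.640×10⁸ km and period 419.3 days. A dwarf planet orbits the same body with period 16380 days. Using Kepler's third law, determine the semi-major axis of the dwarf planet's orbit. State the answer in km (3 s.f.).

Kepler's third law: a³ ∝ T², so a₂ = a₁ (T₂/T₁)^(2/3).
T₂/T₁ = 39.07, (T₂/T₁)^(2/3) = 11.51.
a₂ = 1.640×10⁸ × 11.51 = 1.888×10⁹ km.

a₂ ≈ 1.89×10⁹ km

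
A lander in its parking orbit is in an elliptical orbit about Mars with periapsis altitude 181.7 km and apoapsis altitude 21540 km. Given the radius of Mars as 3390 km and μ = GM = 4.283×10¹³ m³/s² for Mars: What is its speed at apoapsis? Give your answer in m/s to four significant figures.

v ≈ 656.2 m/s

r_p = 3390 + 181.7 = 3571.7 km = 3.5717×10⁶ m.
r_a = 3390 + 21540 = 24930 km = 2.4930×10⁷ m.
Semi-major axis a = (r_p + r_a)/2 = 14251 km = 1.425×10⁷ m.
Vis-viva: v² = μ(2/r − 1/a) = 4.283×10¹³ × (8.022×10⁻⁸ − 7.017×10⁻⁸) = 4.306×10⁵ m²/s².
v = 656.2 m/s.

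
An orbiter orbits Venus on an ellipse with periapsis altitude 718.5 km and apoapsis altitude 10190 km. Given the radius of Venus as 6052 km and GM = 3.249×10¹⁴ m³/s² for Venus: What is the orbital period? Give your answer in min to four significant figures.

r_p = 6052 + 718.5 = 6770.5 km = 6.7705×10⁶ m.
r_a = 6052 + 10190 = 16242 km = 1.6242×10⁷ m.
Semi-major axis a = (r_p + r_a)/2 = (6770.5 + 16242)/2 = 11506 km = 1.151×10⁷ m.
By Kepler's third law T = 2π√(a³/μ) = 2π × 2.165×10³ = 1.361×10⁴ s.
= 226.8 min.

T ≈ 226.8 min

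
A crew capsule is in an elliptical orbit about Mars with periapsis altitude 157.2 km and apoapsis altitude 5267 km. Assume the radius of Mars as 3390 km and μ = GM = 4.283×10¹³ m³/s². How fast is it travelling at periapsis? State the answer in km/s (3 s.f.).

r_p = 3390 + 157.2 = 3547.2 km = 3.5472×10⁶ m.
r_a = 3390 + 5267 = 8657.0 km = 8.6570×10⁶ m.
Semi-major axis a = (r_p + r_a)/2 = 6102.1 km = 6.102×10⁶ m.
Vis-viva: v² = μ(2/r − 1/a) = 4.283×10¹³ × (5.638×10⁻⁷ − 1.639×10⁻⁷) = 1.713×10⁷ m²/s².
v = 4139 m/s = 4.139 km/s.

v ≈ 4.14 km/s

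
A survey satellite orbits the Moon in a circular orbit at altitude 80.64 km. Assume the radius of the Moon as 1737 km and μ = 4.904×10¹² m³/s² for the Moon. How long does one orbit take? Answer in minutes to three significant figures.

r = 1737 + 80.64 = 1817.6 km = 1.8176×10⁶ m.
Kepler's third law: T = 2π√(r³/μ) = 2π√((1.818×10⁶)³ / 4.904×10¹²).
r³/μ = 1.225×10⁶ s², so T = 2π × 1.107×10³ = 6.953×10³ s.
Converting: 6.953×10³ s ÷ 60.00 = 115.9 minutes.

T ≈ 116 minutes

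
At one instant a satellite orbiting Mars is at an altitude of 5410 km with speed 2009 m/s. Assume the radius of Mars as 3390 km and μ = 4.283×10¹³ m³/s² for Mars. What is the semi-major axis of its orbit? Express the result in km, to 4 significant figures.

r = 3390 + 5410 = 8800.0 km = 8.800×10⁶ m.
Specific orbital energy ε = v²/2 − μ/r = (2009)²/2 − 4.283×10¹³/8.800×10⁶ = -2.849×10⁶ J/kg.
Since ε = −μ/(2a), a = −μ/(2ε) = 7.517×10⁶ m = 7516.7 km.

a ≈ 7517 km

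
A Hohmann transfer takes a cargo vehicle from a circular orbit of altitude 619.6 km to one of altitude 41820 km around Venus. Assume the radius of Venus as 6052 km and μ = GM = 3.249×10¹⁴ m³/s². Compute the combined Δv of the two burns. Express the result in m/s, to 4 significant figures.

Δv_total ≈ 3584 m/s

r₁ = 6052 + 619.6 = 6671.6 km = 6.6716×10⁶ m.
r₂ = 6052 + 41820 = 47872 km = 4.7872×10⁷ m.
Transfer ellipse a_t = (r₁ + r₂)/2 = 2.727×10⁷ m.
At r₁: circular v_c1 = √(μ/r₁) = 6978 m/s; transfer-periapsis v_p = √[μ(2/r₁ − 1/a_t)] = 9246 m/s.
Δv₁ = v_p − v_c1 = 2267 m/s.
At r₂: circular v_c2 = √(μ/r₂) = 2605 m/s; transfer-apoapsis v_a = √[μ(2/r₂ − 1/a_t)] = 1289 m/s.
Δv₂ = v_c2 − v_a = 1317 m/s.
Total Δv = Δv₁ + Δv₂ = 3584 m/s.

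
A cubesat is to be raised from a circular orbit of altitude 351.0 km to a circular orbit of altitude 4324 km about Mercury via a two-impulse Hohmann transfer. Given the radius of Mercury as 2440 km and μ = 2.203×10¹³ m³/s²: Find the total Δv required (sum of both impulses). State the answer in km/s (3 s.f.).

r₁ = 2440 + 351.0 = 2791.0 km = 2.7910×10⁶ m.
r₂ = 2440 + 4324 = 6764.0 km = 6.7640×10⁶ m.
Transfer ellipse a_t = (r₁ + r₂)/2 = 4.778×10⁶ m.
At r₁: circular v_c1 = √(μ/r₁) = 2809 m/s; transfer-periherm v_p = √[μ(2/r₁ − 1/a_t)] = 3343 m/s.
Δv₁ = v_p − v_c1 = 533.5 m/s.
At r₂: circular v_c2 = √(μ/r₂) = 1805 m/s; transfer-apoherm v_a = √[μ(2/r₂ − 1/a_t)] = 1379 m/s.
Δv₂ = v_c2 − v_a = 425.3 m/s.
Total Δv = Δv₁ + Δv₂ = 958.8 m/s = 0.9588 km/s.

Δv_total ≈ 0.959 km/s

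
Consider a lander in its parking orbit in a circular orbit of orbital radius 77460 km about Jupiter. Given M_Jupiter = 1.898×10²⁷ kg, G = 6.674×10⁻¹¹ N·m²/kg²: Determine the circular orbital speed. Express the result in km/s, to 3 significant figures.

μ = GM = 6.674×10⁻¹¹ × 1.898×10²⁷ = 1.267×10¹⁷ m³/s².
r = 77460 km = 7.746×10⁷ m.
For a circular orbit v = √(μ/r) = √(1.267×10¹⁷ / 7.746×10⁷) = √(1.635×10⁹) = 40440 m/s.
That is 40.44 km/s.

v ≈ 40.4 km/s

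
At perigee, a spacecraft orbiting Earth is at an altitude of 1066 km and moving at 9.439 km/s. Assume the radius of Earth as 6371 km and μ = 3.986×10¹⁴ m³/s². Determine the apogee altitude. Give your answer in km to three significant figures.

r_p = 6371 + 1066 = 7437.0 km = 7.437×10⁶ m.
Specific energy ε = v²/2 − μ/r = -9.050×10⁶ J/kg, so a = −μ/(2ε) = 2.202×10⁷ m.
The apsides satisfy r_p + r_a = 2a, so the apogee radius is 2a − r_p = 3.661×10⁷ m = 36610 km.
Apogee altitude = 36610 − 6371 = 30239 km.

apogee altitude ≈ 30200 km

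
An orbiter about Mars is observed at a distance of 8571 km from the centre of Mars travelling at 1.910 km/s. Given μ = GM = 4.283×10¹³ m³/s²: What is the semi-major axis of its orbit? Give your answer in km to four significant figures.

a ≈ 6749 km

r = 8.571×10⁶ m.
Specific orbital energy ε = v²/2 − μ/r = (1910)²/2 − 4.283×10¹³/8.571×10⁶ = -3.173×10⁶ J/kg.
Since ε = −μ/(2a), a = −μ/(2ε) = 6.749×10⁶ m = 6749.1 km.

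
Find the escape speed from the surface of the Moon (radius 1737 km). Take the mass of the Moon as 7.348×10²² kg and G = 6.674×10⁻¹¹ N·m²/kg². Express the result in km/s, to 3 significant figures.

μ = GM = 6.674×10⁻¹¹ × 7.348×10²² = 4.904×10¹² m³/s².
r = R = 1.737×10⁶ m.
Escape speed v_esc = √(2μ/r) = √(2 × 4.904×10¹² / 1.737×10⁶) = √(5.647×10⁶) = 2376 m/s.
= 2.376 km/s.

v_esc ≈ 2.38 km/s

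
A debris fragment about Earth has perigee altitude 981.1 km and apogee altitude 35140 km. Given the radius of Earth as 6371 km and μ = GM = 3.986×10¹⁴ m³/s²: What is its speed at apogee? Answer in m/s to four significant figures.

r_p = 6371 + 981.1 = 7352.1 km = 7.3521×10⁶ m.
r_a = 6371 + 35140 = 41511 km = 4.1511×10⁷ m.
Semi-major axis a = (r_p + r_a)/2 = 24432 km = 2.443×10⁷ m.
Vis-viva: v² = μ(2/r − 1/a) = 3.986×10¹⁴ × (4.818×10⁻⁸ − 4.093×10⁻⁸) = 2.890×10⁶ m²/s².
v = 1700 m/s.

v ≈ 1700 m/s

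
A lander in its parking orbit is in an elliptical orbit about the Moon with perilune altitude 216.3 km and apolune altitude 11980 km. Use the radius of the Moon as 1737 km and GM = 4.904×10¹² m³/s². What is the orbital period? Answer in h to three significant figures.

r_p = 1737 + 216.3 = 1953.3 km = 1.9533×10⁶ m.
r_a = 1737 + 11980 = 13717 km = 1.3717×10⁷ m.
Semi-major axis a = (r_p + r_a)/2 = (1953.3 + 13717)/2 = 7835.1 km = 7.835×10⁶ m.
By Kepler's third law T = 2π√(a³/μ) = 2π × 9.904×10³ = 6.223×10⁴ s.
= 17.29 h.

T ≈ 17.3 h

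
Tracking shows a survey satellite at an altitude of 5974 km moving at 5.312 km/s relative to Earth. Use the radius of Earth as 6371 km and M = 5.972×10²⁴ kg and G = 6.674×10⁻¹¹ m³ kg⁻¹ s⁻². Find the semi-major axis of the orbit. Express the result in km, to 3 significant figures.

μ = GM = 6.674×10⁻¹¹ × 5.972×10²⁴ = 3.986×10¹⁴ m³/s².
r = 6371 + 5974 = 12345 km = 1.234×10⁷ m.
Vis-viva rearranged: 1/a = 2/r − v²/μ = 1.620×10⁻⁷ − 7.080×10⁻⁸ = 9.121×10⁻⁸ m⁻¹.
a = 1.096×10⁷ m = 10963 km.

a ≈ 11000 km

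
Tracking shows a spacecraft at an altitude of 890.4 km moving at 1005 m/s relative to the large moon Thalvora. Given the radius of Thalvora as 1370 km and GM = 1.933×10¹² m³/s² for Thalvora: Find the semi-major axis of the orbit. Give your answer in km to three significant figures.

r = 1370 + 890.4 = 2260.4 km = 2.260×10⁶ m.
Vis-viva rearranged: 1/a = 2/r − v²/μ = 8.848×10⁻⁷ − 5.225×10⁻⁷ = 3.623×10⁻⁷ m⁻¹.
a = 2.760×10⁶ m = 2760.3 km.

a ≈ 2760 km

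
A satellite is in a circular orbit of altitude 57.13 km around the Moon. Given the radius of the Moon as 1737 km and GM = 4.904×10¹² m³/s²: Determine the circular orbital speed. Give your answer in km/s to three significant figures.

v ≈ 1.65 km/s

r = 1737 + 57.13 = 1794.1 km = 1.7941×10⁶ m.
For a circular orbit v = √(μ/r) = √(4.904×10¹² / 1.794×10⁶) = √(2.733×10⁶) = 1653 m/s.
That is 1.653 km/s.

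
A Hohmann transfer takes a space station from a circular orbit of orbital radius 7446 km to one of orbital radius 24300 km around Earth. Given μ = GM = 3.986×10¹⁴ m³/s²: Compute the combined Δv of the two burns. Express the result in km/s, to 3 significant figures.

r₁ = 7446 km = 7.446×10⁶ m.
r₂ = 24300 km = 2.430×10⁷ m.
Transfer ellipse a_t = (r₁ + r₂)/2 = 1.587×10⁷ m.
At r₁: circular v_c1 = √(μ/r₁) = 7317 m/s; transfer-perigee v_p = √[μ(2/r₁ − 1/a_t)] = 9053 m/s.
Δv₁ = v_p − v_c1 = 1736 m/s.
At r₂: circular v_c2 = √(μ/r₂) = 4050 m/s; transfer-apogee v_a = √[μ(2/r₂ − 1/a_t)] = 2774 m/s.
Δv₂ = v_c2 − v_a = 1276 m/s.
Total Δv = Δv₁ + Δv₂ = 3012 m/s = 3.012 km/s.

Δv_total ≈ 3.01 km/s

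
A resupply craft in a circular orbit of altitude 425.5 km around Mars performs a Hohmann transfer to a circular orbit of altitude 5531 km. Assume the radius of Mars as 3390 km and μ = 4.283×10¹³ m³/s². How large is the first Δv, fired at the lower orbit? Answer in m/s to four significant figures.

Δv ≈ 615.1 m/s

r₁ = 3390 + 425.5 = 3815.5 km = 3.8155×10⁶ m.
r₂ = 3390 + 5531 = 8921.0 km = 8.9210×10⁶ m.
Transfer ellipse a_t = (r₁ + r₂)/2 = 6.368×10⁶ m.
At r₁: circular v_c1 = √(μ/r₁) = 3350 m/s; transfer-periapsis v_p = √[μ(2/r₁ − 1/a_t)] = 3965 m/s.
Δv₁ = v_p − v_c1 = 615.1 m/s.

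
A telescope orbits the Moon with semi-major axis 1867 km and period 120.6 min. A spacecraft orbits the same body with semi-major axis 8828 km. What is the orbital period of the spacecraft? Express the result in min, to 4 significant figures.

Kepler's third law: T² ∝ a³, so T₂ = T₁ (a₂/a₁)^(3/2).
a₂/a₁ = 4.728, (a₂/a₁)^(3/2) = 10.28.
T₂ = 120.6 × 10.28 = 1240 min.

T₂ ≈ 1240 min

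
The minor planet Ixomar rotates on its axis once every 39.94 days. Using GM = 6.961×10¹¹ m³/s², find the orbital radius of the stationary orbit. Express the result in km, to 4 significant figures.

T = 39.94 days = 3.451×10⁶ s.
A synchronous orbit has period T, so by Kepler's third law a = (μT²/4π²)^(1/3).
μT²/4π² = 6.961×10¹¹ × (3.451×10⁶)² / 39.48 = 2.100×10²³ m³.
a = 5.944×10⁷ m = 59436 km.

r_sync ≈ 59440 km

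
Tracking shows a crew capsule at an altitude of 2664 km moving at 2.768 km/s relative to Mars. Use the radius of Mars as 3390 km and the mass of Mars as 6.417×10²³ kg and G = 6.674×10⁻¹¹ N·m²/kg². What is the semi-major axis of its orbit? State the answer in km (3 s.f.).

a ≈ 6600 km

μ = GM = 6.674×10⁻¹¹ × 6.417×10²³ = 4.283×10¹³ m³/s².
r = 3390 + 2664 = 6054.0 km = 6.054×10⁶ m.
Specific orbital energy ε = v²/2 − μ/r = (2768)²/2 − 4.283×10¹³/6.054×10⁶ = -3.243×10⁶ J/kg.
Since ε = −μ/(2a), a = −μ/(2ε) = 6.602×10⁶ m = 6602.5 km.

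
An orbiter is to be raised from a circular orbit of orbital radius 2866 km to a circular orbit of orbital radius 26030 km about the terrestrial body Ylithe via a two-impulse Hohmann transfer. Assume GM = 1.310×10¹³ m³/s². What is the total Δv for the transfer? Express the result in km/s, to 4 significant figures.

r₁ = 2866 km = 2.866×10⁶ m.
r₂ = 26030 km = 2.603×10⁷ m.
Transfer ellipse a_t = (r₁ + r₂)/2 = 1.445×10⁷ m.
At r₁: circular v_c1 = √(μ/r₁) = 2138 m/s; transfer-periapsis v_p = √[μ(2/r₁ − 1/a_t)] = 2870 m/s.
Δv₁ = v_p − v_c1 = 731.7 m/s.
At r₂: circular v_c2 = √(μ/r₂) = 709.4 m/s; transfer-apoapsis v_a = √[μ(2/r₂ − 1/a_t)] = 316.0 m/s.
Δv₂ = v_c2 − v_a = 393.5 m/s.
Total Δv = Δv₁ + Δv₂ = 1125 m/s = 1.125 km/s.

Δv_total ≈ 1.125 km/s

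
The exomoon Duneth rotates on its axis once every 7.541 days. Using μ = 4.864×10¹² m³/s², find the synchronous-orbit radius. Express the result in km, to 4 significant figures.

T = 7.541 days = 6.515×10⁵ s.
A synchronous orbit has period T, so by Kepler's third law a = (μT²/4π²)^(1/3).
μT²/4π² = 4.864×10¹² × (6.515×10⁵)² / 39.48 = 5.230×10²² m³.
a = 3.740×10⁷ m = 37397 km.

r_sync ≈ 37400 km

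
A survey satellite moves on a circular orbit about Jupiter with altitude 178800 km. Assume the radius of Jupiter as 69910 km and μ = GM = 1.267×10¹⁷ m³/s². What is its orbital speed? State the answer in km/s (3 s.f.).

v ≈ 22.6 km/s

r = 69910 + 178800 = 248710 km = 2.4871×10⁸ m.
For a circular orbit v = √(μ/r) = √(1.267×10¹⁷ / 2.487×10⁸) = √(5.094×10⁸) = 22570 m/s.
That is 22.57 km/s.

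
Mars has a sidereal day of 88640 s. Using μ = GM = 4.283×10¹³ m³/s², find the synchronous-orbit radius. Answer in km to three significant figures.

r_sync ≈ 20400 km

A synchronous orbit has period T, so by Kepler's third law a = (μT²/4π²)^(1/3).
μT²/4π² = 4.283×10¹³ × (8.864×10⁴)² / 39.48 = 8.524×10²¹ m³.
a = 2.043×10⁷ m = 20428 km.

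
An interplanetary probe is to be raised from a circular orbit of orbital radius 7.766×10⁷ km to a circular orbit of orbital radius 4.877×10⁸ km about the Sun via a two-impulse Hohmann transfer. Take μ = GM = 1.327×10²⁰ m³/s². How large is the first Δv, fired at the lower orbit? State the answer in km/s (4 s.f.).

r₁ = 7.766×10⁷ km = 7.766×10¹⁰ m.
r₂ = 4.877×10⁸ km = 4.877×10¹¹ m.
Transfer ellipse a_t = (r₁ + r₂)/2 = 2.827×10¹¹ m.
At r₁: circular v_c1 = √(μ/r₁) = 41340 m/s; transfer-perihelion v_p = √[μ(2/r₁ − 1/a_t)] = 54300 m/s.
Δv₁ = v_p − v_c1 = 12960 m/s.
= 12.96 km/s.

Δv ≈ 12.96 km/s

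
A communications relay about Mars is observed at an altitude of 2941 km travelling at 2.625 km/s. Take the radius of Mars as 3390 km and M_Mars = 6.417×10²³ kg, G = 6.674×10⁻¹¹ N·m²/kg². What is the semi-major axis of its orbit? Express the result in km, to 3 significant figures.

a ≈ 6450 km

μ = GM = 6.674×10⁻¹¹ × 6.417×10²³ = 4.283×10¹³ m³/s².
r = 3390 + 2941 = 6331.0 km = 6.331×10⁶ m.
Vis-viva rearranged: 1/a = 2/r − v²/μ = 3.159×10⁻⁷ − 1.609×10⁻⁷ = 1.550×10⁻⁷ m⁻¹.
a = 6.451×10⁶ m = 6451.1 km.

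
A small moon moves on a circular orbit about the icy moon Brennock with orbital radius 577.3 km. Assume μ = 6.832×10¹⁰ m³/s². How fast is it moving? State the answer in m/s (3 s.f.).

v ≈ 344 m/s

r = 577.3 km = 5.773×10⁵ m.
For a circular orbit v = √(μ/r) = √(6.832×10¹⁰ / 5.773×10⁵) = √(1.183×10⁵) = 344.0 m/s.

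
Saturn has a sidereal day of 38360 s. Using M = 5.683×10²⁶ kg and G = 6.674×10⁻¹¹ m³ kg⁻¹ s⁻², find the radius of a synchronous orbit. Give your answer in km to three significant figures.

r_sync ≈ 1.12×10⁵ km

μ = GM = 6.674×10⁻¹¹ × 5.683×10²⁶ = 3.793×10¹⁶ m³/s².
A synchronous orbit has period T, so by Kepler's third law a = (μT²/4π²)^(1/3).
μT²/4π² = 3.793×10¹⁶ × (3.836×10⁴)² / 39.48 = 1.414×10²⁴ m³.
a = 1.122×10⁸ m = 1.1223×10⁵ km.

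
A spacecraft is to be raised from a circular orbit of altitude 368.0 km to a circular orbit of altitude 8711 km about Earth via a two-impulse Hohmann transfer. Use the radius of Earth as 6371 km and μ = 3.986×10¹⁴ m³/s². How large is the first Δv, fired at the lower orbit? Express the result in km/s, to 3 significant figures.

Δv ≈ 1.35 km/s

r₁ = 6371 + 368.0 = 6739.0 km = 6.7390×10⁶ m.
r₂ = 6371 + 8711 = 15082 km = 1.5082×10⁷ m.
Transfer ellipse a_t = (r₁ + r₂)/2 = 1.091×10⁷ m.
At r₁: circular v_c1 = √(μ/r₁) = 7691 m/s; transfer-perigee v_p = √[μ(2/r₁ − 1/a_t)] = 9042 m/s.
Δv₁ = v_p − v_c1 = 1351 m/s.
= 1.351 km/s.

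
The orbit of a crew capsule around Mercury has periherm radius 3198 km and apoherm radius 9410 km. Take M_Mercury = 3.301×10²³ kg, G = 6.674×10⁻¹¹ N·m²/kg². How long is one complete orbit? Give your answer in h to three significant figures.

T ≈ 5.89 h

μ = GM = 6.674×10⁻¹¹ × 3.301×10²³ = 2.203×10¹³ m³/s².
Semi-major axis a = (r_p + r_a)/2 = (3198.0 + 9410.0)/2 = 6304.0 km = 6.304×10⁶ m.
By Kepler's third law T = 2π√(a³/μ) = 2π × 3.372×10³ = 2.119×10⁴ s.
= 5.886 h.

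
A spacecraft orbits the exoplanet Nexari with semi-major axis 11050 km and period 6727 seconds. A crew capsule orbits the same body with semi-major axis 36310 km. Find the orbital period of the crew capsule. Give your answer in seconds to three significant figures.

Kepler's third law: T² ∝ a³, so T₂ = T₁ (a₂/a₁)^(3/2).
a₂/a₁ = 3.286, (a₂/a₁)^(3/2) = 5.957.
T₂ = 6727 × 5.957 = 40070 seconds.

T₂ ≈ 40100 seconds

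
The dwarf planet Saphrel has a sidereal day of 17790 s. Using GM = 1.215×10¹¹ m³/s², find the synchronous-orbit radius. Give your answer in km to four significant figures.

r_sync ≈ 991.3 km

A synchronous orbit has period T, so by Kepler's third law a = (μT²/4π²)^(1/3).
μT²/4π² = 1.215×10¹¹ × (1.779×10⁴)² / 39.48 = 9.740×10¹⁷ m³.
a = 9.913×10⁵ m = 991.26 km.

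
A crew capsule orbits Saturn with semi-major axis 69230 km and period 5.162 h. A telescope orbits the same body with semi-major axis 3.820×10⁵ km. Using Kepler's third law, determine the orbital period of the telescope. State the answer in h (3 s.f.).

Kepler's third law: T² ∝ a³, so T₂ = T₁ (a₂/a₁)^(3/2).
a₂/a₁ = 5.518, (a₂/a₁)^(3/2) = 12.96.
T₂ = 5.162 × 12.96 = 66.91 h.

T₂ ≈ 66.9 h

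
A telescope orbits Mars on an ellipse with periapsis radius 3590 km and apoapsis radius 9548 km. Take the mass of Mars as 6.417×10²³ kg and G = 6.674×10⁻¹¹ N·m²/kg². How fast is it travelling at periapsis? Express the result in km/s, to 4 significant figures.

μ = GM = 6.674×10⁻¹¹ × 6.417×10²³ = 4.283×10¹³ m³/s².
Semi-major axis a = (r_p + r_a)/2 = 6569.0 km = 6.569×10⁶ m.
Vis-viva: v² = μ(2/r − 1/a) = 4.283×10¹³ × (5.571×10⁻⁷ − 1.522×10⁻⁷) = 1.734×10⁷ m²/s².
v = 4164 m/s = 4.164 km/s.

v ≈ 4.164 km/s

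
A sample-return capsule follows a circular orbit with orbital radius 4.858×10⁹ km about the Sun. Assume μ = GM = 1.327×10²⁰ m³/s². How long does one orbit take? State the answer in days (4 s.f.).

T ≈ 67600 days

r = 4.858×10⁹ km = 4.858×10¹² m.
Kepler's third law: T = 2π√(r³/μ) = 2π√((4.858×10¹²)³ / 1.327×10²⁰).
r³/μ = 8.640×10¹⁷ s², so T = 2π × 9.295×10⁸ = 5.840×10⁹ s.
Converting: 5.840×10⁹ s ÷ 86400 = 67600 days.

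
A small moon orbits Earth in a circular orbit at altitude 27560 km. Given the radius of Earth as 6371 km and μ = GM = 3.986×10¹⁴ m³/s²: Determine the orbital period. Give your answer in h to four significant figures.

r = 6371 + 27560 = 33931 km = 3.3931×10⁷ m.
Kepler's third law: T = 2π√(r³/μ) = 2π√((3.393×10⁷)³ / 3.986×10¹⁴).
r³/μ = 9.801×10⁷ s², so T = 2π × 9.900×10³ = 6.220×10⁴ s.
Converting: 6.220×10⁴ s ÷ 3600 = 17.28 h.

T ≈ 17.28 h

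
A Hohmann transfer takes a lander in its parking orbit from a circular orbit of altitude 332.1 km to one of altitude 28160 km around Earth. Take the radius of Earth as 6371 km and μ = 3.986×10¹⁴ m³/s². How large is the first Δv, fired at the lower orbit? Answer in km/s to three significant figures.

r₁ = 6371 + 332.1 = 6703.1 km = 6.7031×10⁶ m.
r₂ = 6371 + 28160 = 34531 km = 3.4531×10⁷ m.
Transfer ellipse a_t = (r₁ + r₂)/2 = 2.062×10⁷ m.
At r₁: circular v_c1 = √(μ/r₁) = 7711 m/s; transfer-perigee v_p = √[μ(2/r₁ − 1/a_t)] = 9980 m/s.
Δv₁ = v_p − v_c1 = 2268 m/s.
= 2.268 km/s.

Δv ≈ 2.27 km/s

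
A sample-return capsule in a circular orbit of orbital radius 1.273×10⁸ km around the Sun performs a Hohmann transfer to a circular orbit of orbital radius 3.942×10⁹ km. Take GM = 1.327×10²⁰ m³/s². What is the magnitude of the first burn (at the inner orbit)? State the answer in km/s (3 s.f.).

r₁ = 1.273×10⁸ km = 1.273×10¹¹ m.
r₂ = 3.942×10⁹ km = 3.942×10¹² m.
Transfer ellipse a_t = (r₁ + r₂)/2 = 2.035×10¹² m.
At r₁: circular v_c1 = √(μ/r₁) = 32290 m/s; transfer-perihelion v_p = √[μ(2/r₁ − 1/a_t)] = 44940 m/s.
Δv₁ = v_p − v_c1 = 12650 m/s.
= 12.65 km/s.

Δv ≈ 12.7 km/s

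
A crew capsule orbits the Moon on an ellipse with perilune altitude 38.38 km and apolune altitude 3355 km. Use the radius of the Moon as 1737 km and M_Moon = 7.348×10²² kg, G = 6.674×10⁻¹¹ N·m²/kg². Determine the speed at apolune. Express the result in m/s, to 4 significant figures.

v ≈ 705.7 m/s

μ = GM = 6.674×10⁻¹¹ × 7.348×10²² = 4.904×10¹² m³/s².
r_p = 1737 + 38.38 = 1775.4 km = 1.7754×10⁶ m.
r_a = 1737 + 3355 = 5092.0 km = 5.0920×10⁶ m.
Semi-major axis a = (r_p + r_a)/2 = 3433.7 km = 3.434×10⁶ m.
Vis-viva: v² = μ(2/r − 1/a) = 4.904×10¹² × (3.928×10⁻⁷ − 2.912×10⁻⁷) = 4.980×10⁵ m²/s².
v = 705.7 m/s.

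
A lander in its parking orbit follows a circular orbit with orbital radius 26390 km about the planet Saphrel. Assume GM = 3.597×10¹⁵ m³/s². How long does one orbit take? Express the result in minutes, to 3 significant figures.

T ≈ 237 minutes

r = 26390 km = 2.639×10⁷ m.
Kepler's third law: T = 2π√(r³/μ) = 2π√((2.639×10⁷)³ / 3.597×10¹⁵).
r³/μ = 5.109×10⁶ s², so T = 2π × 2.260×10³ = 1.420×10⁴ s.
Converting: 1.420×10⁴ s ÷ 60.00 = 236.7 minutes.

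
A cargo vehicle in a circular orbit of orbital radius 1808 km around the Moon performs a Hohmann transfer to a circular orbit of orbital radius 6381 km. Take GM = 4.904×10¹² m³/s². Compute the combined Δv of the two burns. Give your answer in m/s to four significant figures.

Δv_total ≈ 703.2 m/s

r₁ = 1808 km = 1.808×10⁶ m.
r₂ = 6381 km = 6.381×10⁶ m.
Transfer ellipse a_t = (r₁ + r₂)/2 = 4.094×10⁶ m.
At r₁: circular v_c1 = √(μ/r₁) = 1647 m/s; transfer-perilune v_p = √[μ(2/r₁ − 1/a_t)] = 2056 m/s.
Δv₁ = v_p − v_c1 = 409.1 m/s.
At r₂: circular v_c2 = √(μ/r₂) = 876.7 m/s; transfer-apolune v_a = √[μ(2/r₂ − 1/a_t)] = 582.5 m/s.
Δv₂ = v_c2 − v_a = 294.1 m/s.
Total Δv = Δv₁ + Δv₂ = 703.2 m/s.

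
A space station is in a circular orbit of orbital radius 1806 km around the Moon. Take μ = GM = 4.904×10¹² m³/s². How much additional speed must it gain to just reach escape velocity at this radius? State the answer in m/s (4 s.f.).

Δv ≈ 682.6 m/s

r = 1806 km = 1.806×10⁶ m.
Circular speed v_c = √(μ/r) = 1648 m/s.
Escape speed v_esc = √(2μ/r) = √2 × v_c = 2330 m/s.
Δv = v_esc − v_c = 682.6 m/s.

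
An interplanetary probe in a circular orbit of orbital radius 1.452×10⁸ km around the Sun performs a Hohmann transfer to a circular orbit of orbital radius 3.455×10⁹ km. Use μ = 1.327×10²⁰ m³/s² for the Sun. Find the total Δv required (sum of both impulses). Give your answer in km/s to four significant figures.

Δv_total ≈ 16.09 km/s

r₁ = 1.452×10⁸ km = 1.452×10¹¹ m.
r₂ = 3.455×10⁹ km = 3.455×10¹² m.
Transfer ellipse a_t = (r₁ + r₂)/2 = 1.800×10¹² m.
At r₁: circular v_c1 = √(μ/r₁) = 30230 m/s; transfer-perihelion v_p = √[μ(2/r₁ − 1/a_t)] = 41880 m/s.
Δv₁ = v_p − v_c1 = 11650 m/s.
At r₂: circular v_c2 = √(μ/r₂) = 6197 m/s; transfer-aphelion v_a = √[μ(2/r₂ − 1/a_t)] = 1760 m/s.
Δv₂ = v_c2 − v_a = 4437 m/s.
Total Δv = Δv₁ + Δv₂ = 16090 m/s = 16.09 km/s.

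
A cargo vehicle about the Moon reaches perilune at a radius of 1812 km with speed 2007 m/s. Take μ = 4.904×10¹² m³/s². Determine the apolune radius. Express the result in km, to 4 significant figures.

r_p = 1.812×10⁶ m.
Specific energy ε = v²/2 − μ/r = -6.924×10⁵ J/kg, so a = −μ/(2ε) = 3.541×10⁶ m.
The apsides satisfy r_p + r_a = 2a, so the apolune radius is 2a − r_p = 5.271×10⁶ m = 5270.8 km.

apolune radius ≈ 5271 km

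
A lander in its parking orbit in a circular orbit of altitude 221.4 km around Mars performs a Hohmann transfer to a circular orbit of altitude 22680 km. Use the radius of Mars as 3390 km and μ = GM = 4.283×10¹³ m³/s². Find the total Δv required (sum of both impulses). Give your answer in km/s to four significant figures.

r₁ = 3390 + 221.4 = 3611.4 km = 3.6114×10⁶ m.
r₂ = 3390 + 22680 = 26070 km = 2.6070×10⁷ m.
Transfer ellipse a_t = (r₁ + r₂)/2 = 1.484×10⁷ m.
At r₁: circular v_c1 = √(μ/r₁) = 3444 m/s; transfer-periapsis v_p = √[μ(2/r₁ − 1/a_t)] = 4564 m/s.
Δv₁ = v_p − v_c1 = 1121 m/s.
At r₂: circular v_c2 = √(μ/r₂) = 1282 m/s; transfer-apoapsis v_a = √[μ(2/r₂ − 1/a_t)] = 632.3 m/s.
Δv₂ = v_c2 − v_a = 649.5 m/s.
Total Δv = Δv₁ + Δv₂ = 1770 m/s = 1.770 km/s.

Δv_total ≈ 1.770 km/s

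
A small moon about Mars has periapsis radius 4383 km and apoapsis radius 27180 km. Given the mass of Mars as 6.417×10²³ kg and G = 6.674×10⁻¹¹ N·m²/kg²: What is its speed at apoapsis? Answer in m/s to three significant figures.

v ≈ 662 m/s

μ = GM = 6.674×10⁻¹¹ × 6.417×10²³ = 4.283×10¹³ m³/s².
Semi-major axis a = (r_p + r_a)/2 = 15782 km = 1.578×10⁷ m.
Vis-viva: v² = μ(2/r − 1/a) = 4.283×10¹³ × (7.358×10⁻⁸ − 6.337×10⁻⁸) = 4.376×10⁵ m²/s².
v = 661.5 m/s.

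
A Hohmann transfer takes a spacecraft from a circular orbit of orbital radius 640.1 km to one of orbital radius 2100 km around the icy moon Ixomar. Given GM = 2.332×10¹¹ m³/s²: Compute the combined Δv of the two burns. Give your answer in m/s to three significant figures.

r₁ = 640.1 km = 6.401×10⁵ m.
r₂ = 2100 km = 2.100×10⁶ m.
Transfer ellipse a_t = (r₁ + r₂)/2 = 1.370×10⁶ m.
At r₁: circular v_c1 = √(μ/r₁) = 603.6 m/s; transfer-periapsis v_p = √[μ(2/r₁ − 1/a_t)] = 747.3 m/s.
Δv₁ = v_p − v_c1 = 143.7 m/s.
At r₂: circular v_c2 = √(μ/r₂) = 333.2 m/s; transfer-apoapsis v_a = √[μ(2/r₂ − 1/a_t)] = 227.8 m/s.
Δv₂ = v_c2 − v_a = 105.5 m/s.
Total Δv = Δv₁ + Δv₂ = 249.2 m/s.

Δv_total ≈ 249 m/s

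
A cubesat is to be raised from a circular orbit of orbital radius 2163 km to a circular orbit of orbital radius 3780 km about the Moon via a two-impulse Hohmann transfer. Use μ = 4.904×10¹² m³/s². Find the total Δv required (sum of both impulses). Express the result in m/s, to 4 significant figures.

r₁ = 2163 km = 2.163×10⁶ m.
r₂ = 3780 km = 3.780×10⁶ m.
Transfer ellipse a_t = (r₁ + r₂)/2 = 2.972×10⁶ m.
At r₁: circular v_c1 = √(μ/r₁) = 1506 m/s; transfer-perilune v_p = √[μ(2/r₁ − 1/a_t)] = 1698 m/s.
Δv₁ = v_p − v_c1 = 192.5 m/s.
At r₂: circular v_c2 = √(μ/r₂) = 1139 m/s; transfer-apolune v_a = √[μ(2/r₂ − 1/a_t)] = 971.8 m/s.
Δv₂ = v_c2 − v_a = 167.2 m/s.
Total Δv = Δv₁ + Δv₂ = 359.8 m/s.

Δv_total ≈ 359.8 m/s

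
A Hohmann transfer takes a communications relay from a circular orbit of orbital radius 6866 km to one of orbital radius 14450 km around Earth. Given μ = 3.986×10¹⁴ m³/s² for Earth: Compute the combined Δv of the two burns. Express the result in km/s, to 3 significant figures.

Δv_total ≈ 2.29 km/s

r₁ = 6866 km = 6.866×10⁶ m.
r₂ = 14450 km = 1.445×10⁷ m.
Transfer ellipse a_t = (r₁ + r₂)/2 = 1.066×10⁷ m.
At r₁: circular v_c1 = √(μ/r₁) = 7619 m/s; transfer-perigee v_p = √[μ(2/r₁ − 1/a_t)] = 8872 m/s.
Δv₁ = v_p − v_c1 = 1252 m/s.
At r₂: circular v_c2 = √(μ/r₂) = 5252 m/s; transfer-apogee v_a = √[μ(2/r₂ − 1/a_t)] = 4215 m/s.
Δv₂ = v_c2 − v_a = 1037 m/s.
Total Δv = Δv₁ + Δv₂ = 2289 m/s = 2.289 km/s.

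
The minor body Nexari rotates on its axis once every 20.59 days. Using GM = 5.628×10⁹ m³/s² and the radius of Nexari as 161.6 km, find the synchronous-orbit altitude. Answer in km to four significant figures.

T = 20.59 days = 1.779×10⁶ s.
A synchronous orbit has period T, so by Kepler's third law a = (μT²/4π²)^(1/3).
μT²/4π² = 5.628×10⁹ × (1.779×10⁶)² / 39.48 = 4.512×10²⁰ m³.
a = 7.670×10⁶ m = 7669.7 km.
Altitude h = a − R = 7669.7 − 161.6 = 7508.1 km.

h_sync ≈ 7508 km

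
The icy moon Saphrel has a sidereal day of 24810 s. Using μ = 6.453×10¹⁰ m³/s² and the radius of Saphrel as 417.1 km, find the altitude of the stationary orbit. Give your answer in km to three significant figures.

A synchronous orbit has period T, so by Kepler's third law a = (μT²/4π²)^(1/3).
μT²/4π² = 6.453×10¹⁰ × (2.481×10⁴)² / 39.48 = 1.006×10¹⁸ m³.
a = 1.002×10⁶ m = 1002.0 km.
Altitude h = a − R = 1002.0 − 417.1 = 584.94 km.

h_sync ≈ 585 km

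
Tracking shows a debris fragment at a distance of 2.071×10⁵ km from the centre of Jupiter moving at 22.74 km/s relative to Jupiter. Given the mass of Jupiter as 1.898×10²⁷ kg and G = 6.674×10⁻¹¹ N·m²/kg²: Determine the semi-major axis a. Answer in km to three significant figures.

μ = GM = 6.674×10⁻¹¹ × 1.898×10²⁷ = 1.267×10¹⁷ m³/s².
r = 2.071×10⁸ m.
Vis-viva rearranged: 1/a = 2/r − v²/μ = 9.657×10⁻⁹ − 4.082×10⁻⁹ = 5.575×10⁻⁹ m⁻¹.
a = 1.794×10⁸ m = 1.7937×10⁵ km.

a ≈ 1.79×10⁵ km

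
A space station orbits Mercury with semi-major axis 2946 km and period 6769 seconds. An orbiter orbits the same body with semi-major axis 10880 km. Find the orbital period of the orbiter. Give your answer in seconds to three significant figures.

Kepler's third law: T² ∝ a³, so T₂ = T₁ (a₂/a₁)^(3/2).
a₂/a₁ = 3.693, (a₂/a₁)^(3/2) = 7.097.
T₂ = 6769 × 7.097 = 48040 seconds.

T₂ ≈ 48000 seconds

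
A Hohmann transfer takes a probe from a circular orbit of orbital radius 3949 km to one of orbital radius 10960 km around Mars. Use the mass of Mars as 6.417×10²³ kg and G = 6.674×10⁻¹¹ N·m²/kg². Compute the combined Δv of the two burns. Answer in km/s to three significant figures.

Δv_total ≈ 1.24 km/s

μ = GM = 6.674×10⁻¹¹ × 6.417×10²³ = 4.283×10¹³ m³/s².
r₁ = 3949 km = 3.949×10⁶ m.
r₂ = 10960 km = 1.096×10⁷ m.
Transfer ellipse a_t = (r₁ + r₂)/2 = 7.454×10⁶ m.
At r₁: circular v_c1 = √(μ/r₁) = 3293 m/s; transfer-periapsis v_p = √[μ(2/r₁ − 1/a_t)] = 3993 m/s.
Δv₁ = v_p − v_c1 = 699.9 m/s.
At r₂: circular v_c2 = √(μ/r₂) = 1977 m/s; transfer-apoapsis v_a = √[μ(2/r₂ − 1/a_t)] = 1439 m/s.
Δv₂ = v_c2 − v_a = 538.0 m/s.
Total Δv = Δv₁ + Δv₂ = 1238 m/s = 1.238 km/s.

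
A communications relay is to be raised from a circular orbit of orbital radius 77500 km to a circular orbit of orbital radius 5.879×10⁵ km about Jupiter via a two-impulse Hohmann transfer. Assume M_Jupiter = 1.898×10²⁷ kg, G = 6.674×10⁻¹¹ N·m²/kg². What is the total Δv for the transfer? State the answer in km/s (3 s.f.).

μ = GM = 6.674×10⁻¹¹ × 1.898×10²⁷ = 1.267×10¹⁷ m³/s².
r₁ = 77500 km = 7.750×10⁷ m.
r₂ = 5.879×10⁵ km = 5.879×10⁸ m.
Transfer ellipse a_t = (r₁ + r₂)/2 = 3.327×10⁸ m.
At r₁: circular v_c1 = √(μ/r₁) = 40430 m/s; transfer-perijove v_p = √[μ(2/r₁ − 1/a_t)] = 53740 m/s.
Δv₁ = v_p − v_c1 = 13310 m/s.
At r₂: circular v_c2 = √(μ/r₂) = 14680 m/s; transfer-apojove v_a = √[μ(2/r₂ − 1/a_t)] = 7085 m/s.
Δv₂ = v_c2 − v_a = 7594 m/s.
Total Δv = Δv₁ + Δv₂ = 20910 m/s = 20.91 km/s.

Δv_total ≈ 20.9 km/s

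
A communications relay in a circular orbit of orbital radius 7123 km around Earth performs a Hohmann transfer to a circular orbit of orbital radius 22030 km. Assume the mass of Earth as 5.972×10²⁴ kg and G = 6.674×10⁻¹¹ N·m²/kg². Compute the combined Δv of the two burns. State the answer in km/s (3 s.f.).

Δv_total ≈ 3.00 km/s

μ = GM = 6.674×10⁻¹¹ × 5.972×10²⁴ = 3.986×10¹⁴ m³/s².
r₁ = 7123 km = 7.123×10⁶ m.
r₂ = 22030 km = 2.203×10⁷ m.
Transfer ellipse a_t = (r₁ + r₂)/2 = 1.458×10⁷ m.
At r₁: circular v_c1 = √(μ/r₁) = 7480 m/s; transfer-perigee v_p = √[μ(2/r₁ − 1/a_t)] = 9196 m/s.
Δv₁ = v_p − v_c1 = 1716 m/s.
At r₂: circular v_c2 = √(μ/r₂) = 4253 m/s; transfer-apogee v_a = √[μ(2/r₂ − 1/a_t)] = 2973 m/s.
Δv₂ = v_c2 − v_a = 1280 m/s.
Total Δv = Δv₁ + Δv₂ = 2996 m/s = 2.996 km/s.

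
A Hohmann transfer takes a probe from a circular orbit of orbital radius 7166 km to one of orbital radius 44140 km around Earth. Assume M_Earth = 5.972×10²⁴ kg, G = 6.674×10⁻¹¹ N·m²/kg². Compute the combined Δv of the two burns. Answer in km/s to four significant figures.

Δv_total ≈ 3.742 km/s

μ = GM = 6.674×10⁻¹¹ × 5.972×10²⁴ = 3.986×10¹⁴ m³/s².
r₁ = 7166 km = 7.166×10⁶ m.
r₂ = 44140 km = 4.414×10⁷ m.
Transfer ellipse a_t = (r₁ + r₂)/2 = 2.565×10⁷ m.
At r₁: circular v_c1 = √(μ/r₁) = 7458 m/s; transfer-perigee v_p = √[μ(2/r₁ − 1/a_t)] = 9783 m/s.
Δv₁ = v_p − v_c1 = 2325 m/s.
At r₂: circular v_c2 = √(μ/r₂) = 3005 m/s; transfer-apogee v_a = √[μ(2/r₂ − 1/a_t)] = 1588 m/s.
Δv₂ = v_c2 − v_a = 1417 m/s.
Total Δv = Δv₁ + Δv₂ = 3742 m/s = 3.742 km/s.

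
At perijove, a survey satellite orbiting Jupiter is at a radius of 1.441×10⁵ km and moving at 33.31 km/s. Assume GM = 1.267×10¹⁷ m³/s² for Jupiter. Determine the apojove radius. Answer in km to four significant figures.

apojove radius ≈ 2.464×10⁵ km

r_p = 1.441×10⁸ m.
Specific energy ε = v²/2 − μ/r = -3.245×10⁸ J/kg, so a = −μ/(2ε) = 1.952×10⁸ m.
The apsides satisfy r_p + r_a = 2a, so the apojove radius is 2a − r_p = 2.464×10⁸ m = 2.4638×10⁵ km.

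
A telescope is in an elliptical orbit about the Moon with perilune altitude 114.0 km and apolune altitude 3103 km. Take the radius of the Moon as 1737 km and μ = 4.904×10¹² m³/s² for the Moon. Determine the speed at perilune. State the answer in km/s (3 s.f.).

v ≈ 1.96 km/s

r_p = 1737 + 114.0 = 1851.0 km = 1.8510×10⁶ m.
r_a = 1737 + 3103 = 4840.0 km = 4.8400×10⁶ m.
Semi-major axis a = (r_p + r_a)/2 = 3345.5 km = 3.346×10⁶ m.
Vis-viva: v² = μ(2/r − 1/a) = 4.904×10¹² × (1.080×10⁻⁶ − 2.989×10⁻⁷) = 3.833×10⁶ m²/s².
v = 1958 m/s = 1.958 km/s.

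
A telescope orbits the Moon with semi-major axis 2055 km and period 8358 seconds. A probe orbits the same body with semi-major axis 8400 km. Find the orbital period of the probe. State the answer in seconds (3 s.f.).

T₂ ≈ 69100 seconds

Kepler's third law: T² ∝ a³, so T₂ = T₁ (a₂/a₁)^(3/2).
a₂/a₁ = 4.088, (a₂/a₁)^(3/2) = 8.264.
T₂ = 8358 × 8.264 = 69070 seconds.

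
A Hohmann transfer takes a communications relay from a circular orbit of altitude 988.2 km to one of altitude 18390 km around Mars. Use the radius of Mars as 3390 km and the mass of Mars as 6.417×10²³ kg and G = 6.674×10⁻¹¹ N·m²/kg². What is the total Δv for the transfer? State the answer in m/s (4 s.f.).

μ = GM = 6.674×10⁻¹¹ × 6.417×10²³ = 4.283×10¹³ m³/s².
r₁ = 3390 + 988.2 = 4378.2 km = 4.3782×10⁶ m.
r₂ = 3390 + 18390 = 21780 km = 2.1780×10⁷ m.
Transfer ellipse a_t = (r₁ + r₂)/2 = 1.308×10⁷ m.
At r₁: circular v_c1 = √(μ/r₁) = 3128 m/s; transfer-periapsis v_p = √[μ(2/r₁ − 1/a_t)] = 4036 m/s.
Δv₁ = v_p − v_c1 = 908.4 m/s.
At r₂: circular v_c2 = √(μ/r₂) = 1402 m/s; transfer-apoapsis v_a = √[μ(2/r₂ − 1/a_t)] = 811.3 m/s.
Δv₂ = v_c2 − v_a = 591.0 m/s.
Total Δv = Δv₁ + Δv₂ = 1499 m/s.

Δv_total ≈ 1499 m/s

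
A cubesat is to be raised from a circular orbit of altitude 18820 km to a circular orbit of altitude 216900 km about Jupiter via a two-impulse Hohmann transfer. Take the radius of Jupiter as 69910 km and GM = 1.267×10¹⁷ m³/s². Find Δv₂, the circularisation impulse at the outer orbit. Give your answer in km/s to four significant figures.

Δv ≈ 6.570 km/s

r₁ = 69910 + 18820 = 88730 km = 8.8730×10⁷ m.
r₂ = 69910 + 216900 = 286810 km = 2.8681×10⁸ m.
Transfer ellipse a_t = (r₁ + r₂)/2 = 1.878×10⁸ m.
At r₁: circular v_c1 = √(μ/r₁) = 37790 m/s; transfer-perijove v_p = √[μ(2/r₁ − 1/a_t)] = 46700 m/s.
At r₂: circular v_c2 = √(μ/r₂) = 21020 m/s; transfer-apojove v_a = √[μ(2/r₂ − 1/a_t)] = 14450 m/s.
Δv₂ = v_c2 − v_a = 6570 m/s.
= 6.570 km/s.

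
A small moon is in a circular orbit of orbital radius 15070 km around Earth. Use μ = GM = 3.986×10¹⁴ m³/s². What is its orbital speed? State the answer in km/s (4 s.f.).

r = 15070 km = 1.507×10⁷ m.
For a circular orbit v = √(μ/r) = √(3.986×10¹⁴ / 1.507×10⁷) = √(2.645×10⁷) = 5143 m/s.
That is 5.143 km/s.

v ≈ 5.143 km/s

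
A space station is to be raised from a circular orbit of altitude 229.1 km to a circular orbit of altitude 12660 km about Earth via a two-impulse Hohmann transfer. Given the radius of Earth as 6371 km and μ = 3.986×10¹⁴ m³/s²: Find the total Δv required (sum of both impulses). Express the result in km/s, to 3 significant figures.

Δv_total ≈ 2.99 km/s

r₁ = 6371 + 229.1 = 6600.1 km = 6.6001×10⁶ m.
r₂ = 6371 + 12660 = 19031 km = 1.9031×10⁷ m.
Transfer ellipse a_t = (r₁ + r₂)/2 = 1.282×10⁷ m.
At r₁: circular v_c1 = √(μ/r₁) = 7771 m/s; transfer-perigee v_p = √[μ(2/r₁ − 1/a_t)] = 9470 m/s.
Δv₁ = v_p − v_c1 = 1699 m/s.
At r₂: circular v_c2 = √(μ/r₂) = 4577 m/s; transfer-apogee v_a = √[μ(2/r₂ − 1/a_t)] = 3284 m/s.
Δv₂ = v_c2 − v_a = 1292 m/s.
Total Δv = Δv₁ + Δv₂ = 2991 m/s = 2.991 km/s.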